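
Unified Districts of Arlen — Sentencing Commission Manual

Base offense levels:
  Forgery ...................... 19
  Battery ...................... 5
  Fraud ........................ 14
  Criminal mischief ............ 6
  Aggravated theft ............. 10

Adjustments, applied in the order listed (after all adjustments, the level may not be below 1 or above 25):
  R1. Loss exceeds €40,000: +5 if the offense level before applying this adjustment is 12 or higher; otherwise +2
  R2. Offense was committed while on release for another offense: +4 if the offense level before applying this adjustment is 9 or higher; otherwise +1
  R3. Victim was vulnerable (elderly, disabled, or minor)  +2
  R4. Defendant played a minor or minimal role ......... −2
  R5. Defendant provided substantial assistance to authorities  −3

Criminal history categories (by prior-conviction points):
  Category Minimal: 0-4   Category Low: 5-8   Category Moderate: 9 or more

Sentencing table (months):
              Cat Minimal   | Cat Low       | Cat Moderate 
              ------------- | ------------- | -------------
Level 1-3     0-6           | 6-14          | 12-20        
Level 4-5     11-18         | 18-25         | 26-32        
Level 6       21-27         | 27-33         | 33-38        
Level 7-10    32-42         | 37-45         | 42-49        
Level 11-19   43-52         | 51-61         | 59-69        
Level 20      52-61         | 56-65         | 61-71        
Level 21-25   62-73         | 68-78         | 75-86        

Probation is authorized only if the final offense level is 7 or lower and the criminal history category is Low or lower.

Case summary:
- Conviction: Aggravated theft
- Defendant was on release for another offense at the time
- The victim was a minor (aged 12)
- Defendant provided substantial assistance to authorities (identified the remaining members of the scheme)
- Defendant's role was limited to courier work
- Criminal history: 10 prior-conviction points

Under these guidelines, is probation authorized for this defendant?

No

Base offense level for aggravated theft: 10.
R2 applies (level before this adjustment is 10 ≥ 9, so +4): 10 + 4 = 14.
R3 applies: 14 + 2 = 16.
R4 applies: 16 − 2 = 14.
R5 applies: 14 − 3 = 11.
Final offense level: 11.
Criminal history: 10 prior points → Category Moderate (9+).
Level 11 falls in the 11-19 band.
Grid: Level 11-19 × Category Moderate = 59-69 months.
Probation check: level 11 > 7 and category Moderate > Low → not eligible.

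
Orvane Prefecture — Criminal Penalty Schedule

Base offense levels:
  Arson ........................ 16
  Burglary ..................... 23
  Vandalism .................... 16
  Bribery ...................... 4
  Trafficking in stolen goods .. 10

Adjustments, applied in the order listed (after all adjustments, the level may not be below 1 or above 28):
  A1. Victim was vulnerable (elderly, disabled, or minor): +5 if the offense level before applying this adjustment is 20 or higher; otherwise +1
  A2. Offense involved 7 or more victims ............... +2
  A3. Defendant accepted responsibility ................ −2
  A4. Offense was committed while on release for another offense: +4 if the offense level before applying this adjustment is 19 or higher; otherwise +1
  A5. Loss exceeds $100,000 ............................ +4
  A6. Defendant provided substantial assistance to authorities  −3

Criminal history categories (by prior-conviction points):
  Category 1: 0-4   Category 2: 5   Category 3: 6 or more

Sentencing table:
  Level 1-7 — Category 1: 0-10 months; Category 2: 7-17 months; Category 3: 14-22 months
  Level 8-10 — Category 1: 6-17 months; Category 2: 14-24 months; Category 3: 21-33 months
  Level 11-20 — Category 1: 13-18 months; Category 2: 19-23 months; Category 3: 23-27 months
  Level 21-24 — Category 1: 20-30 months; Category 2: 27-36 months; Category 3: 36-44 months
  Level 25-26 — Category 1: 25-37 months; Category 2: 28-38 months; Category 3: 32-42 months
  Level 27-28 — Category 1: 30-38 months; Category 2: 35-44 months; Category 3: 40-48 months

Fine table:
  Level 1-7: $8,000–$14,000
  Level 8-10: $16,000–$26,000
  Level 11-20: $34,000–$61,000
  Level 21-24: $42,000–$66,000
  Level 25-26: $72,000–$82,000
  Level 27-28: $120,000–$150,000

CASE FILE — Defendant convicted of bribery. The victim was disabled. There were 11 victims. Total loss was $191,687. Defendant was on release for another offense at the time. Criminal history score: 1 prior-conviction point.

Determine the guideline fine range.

$34,000–$61,000

Base offense level for bribery: 4.
A1 applies (level before this adjustment is 4 < 20, so +1): 4 + 1 = 5.
A2 applies: 5 + 2 = 7.
A3 does not apply.
A4 applies (level before this adjustment is 7 < 19, so +1): 7 + 1 = 8.
A5 applies: 8 + 4 = 12.
A6 does not apply.
Final offense level: 12.
Level 12 falls in the 11-20 band.
Fine table: Level 11-20 → $34,000–$61,000.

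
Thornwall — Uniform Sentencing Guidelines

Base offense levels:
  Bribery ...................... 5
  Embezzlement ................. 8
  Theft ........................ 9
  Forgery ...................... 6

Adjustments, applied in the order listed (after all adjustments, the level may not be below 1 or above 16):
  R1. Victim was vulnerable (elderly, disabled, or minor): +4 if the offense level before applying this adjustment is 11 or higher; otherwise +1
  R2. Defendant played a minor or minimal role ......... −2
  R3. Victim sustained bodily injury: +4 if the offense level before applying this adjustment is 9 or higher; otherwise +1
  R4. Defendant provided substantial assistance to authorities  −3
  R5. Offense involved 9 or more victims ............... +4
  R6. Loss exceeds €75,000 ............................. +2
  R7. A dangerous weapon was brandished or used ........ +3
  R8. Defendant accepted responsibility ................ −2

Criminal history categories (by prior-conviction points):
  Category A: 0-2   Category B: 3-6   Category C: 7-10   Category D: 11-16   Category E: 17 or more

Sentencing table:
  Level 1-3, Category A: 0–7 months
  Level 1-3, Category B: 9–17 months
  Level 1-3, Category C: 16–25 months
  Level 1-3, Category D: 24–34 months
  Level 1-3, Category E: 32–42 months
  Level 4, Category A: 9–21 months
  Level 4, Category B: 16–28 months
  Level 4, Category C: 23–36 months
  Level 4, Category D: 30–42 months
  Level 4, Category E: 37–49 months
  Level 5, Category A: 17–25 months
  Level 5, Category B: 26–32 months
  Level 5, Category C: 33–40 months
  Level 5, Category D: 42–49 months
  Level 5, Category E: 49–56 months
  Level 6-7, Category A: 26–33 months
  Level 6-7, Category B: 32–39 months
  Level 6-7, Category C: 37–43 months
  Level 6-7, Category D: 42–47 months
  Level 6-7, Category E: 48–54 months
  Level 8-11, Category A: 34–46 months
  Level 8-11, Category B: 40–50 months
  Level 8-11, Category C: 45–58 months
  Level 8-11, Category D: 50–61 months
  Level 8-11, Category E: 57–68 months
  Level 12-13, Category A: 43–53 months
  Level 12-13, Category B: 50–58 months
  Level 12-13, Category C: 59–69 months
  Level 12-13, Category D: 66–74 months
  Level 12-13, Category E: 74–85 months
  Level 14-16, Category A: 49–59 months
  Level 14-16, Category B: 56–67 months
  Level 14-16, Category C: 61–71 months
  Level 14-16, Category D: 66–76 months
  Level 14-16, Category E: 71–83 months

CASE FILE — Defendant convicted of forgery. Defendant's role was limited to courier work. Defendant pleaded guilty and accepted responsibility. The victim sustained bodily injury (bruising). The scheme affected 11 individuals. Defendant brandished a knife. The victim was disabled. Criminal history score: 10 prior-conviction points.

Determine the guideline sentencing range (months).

45-58 months

Base offense level for forgery: 6.
R1 applies (level before this adjustment is 6 < 11, so +1): 6 + 1 = 7.
R2 applies: 7 − 2 = 5.
R3 applies (level before this adjustment is 5 < 9, so +1): 5 + 1 = 6.
R4 does not apply.
R5 applies: 6 + 4 = 10.
R7 applies: 10 + 3 = 13.
R8 applies: 13 − 2 = 11.
Final offense level: 11.
Criminal history: 10 prior points → Category C (7-10).
Level 11 falls in the 8-11 band.
Grid: Level 8-11 × Category C = 45-58 months.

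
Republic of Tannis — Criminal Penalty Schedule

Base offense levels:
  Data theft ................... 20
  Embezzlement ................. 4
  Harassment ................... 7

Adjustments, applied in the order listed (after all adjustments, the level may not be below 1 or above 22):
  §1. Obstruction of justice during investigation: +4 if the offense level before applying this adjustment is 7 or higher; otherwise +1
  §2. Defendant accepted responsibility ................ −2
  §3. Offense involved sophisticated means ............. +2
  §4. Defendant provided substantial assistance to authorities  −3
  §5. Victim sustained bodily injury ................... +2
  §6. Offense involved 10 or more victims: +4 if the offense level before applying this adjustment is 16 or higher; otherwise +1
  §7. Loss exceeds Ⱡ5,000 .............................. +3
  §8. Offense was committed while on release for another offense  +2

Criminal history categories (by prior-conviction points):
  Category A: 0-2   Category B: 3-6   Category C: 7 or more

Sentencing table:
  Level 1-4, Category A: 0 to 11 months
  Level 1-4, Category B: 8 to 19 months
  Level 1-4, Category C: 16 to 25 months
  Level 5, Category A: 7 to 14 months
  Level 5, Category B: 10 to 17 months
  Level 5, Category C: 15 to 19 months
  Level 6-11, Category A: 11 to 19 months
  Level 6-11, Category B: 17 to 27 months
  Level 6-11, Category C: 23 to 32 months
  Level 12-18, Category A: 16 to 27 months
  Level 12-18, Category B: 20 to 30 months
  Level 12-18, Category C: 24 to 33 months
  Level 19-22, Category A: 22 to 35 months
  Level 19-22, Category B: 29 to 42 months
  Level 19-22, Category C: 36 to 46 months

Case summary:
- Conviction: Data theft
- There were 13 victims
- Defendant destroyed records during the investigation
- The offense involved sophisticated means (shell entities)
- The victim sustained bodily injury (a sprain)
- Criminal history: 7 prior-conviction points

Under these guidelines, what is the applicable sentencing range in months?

36-46 months

Base offense level for data theft: 20.
§1 applies (level before this adjustment is 20 ≥ 7, so +4): 20 + 4 = 24.
§2 does not apply.
§3 applies: 24 + 2 = 26.
§4 does not apply.
§5 applies: 26 + 2 = 28.
§6 applies (level before this adjustment is 28 ≥ 16, so +4): 28 + 4 = 32.
Level 32 exceeds the maximum of 22; capped at 22.
Final offense level: 22.
Criminal history: 7 prior points → Category C (7+).
Level 22 falls in the 19-22 band.
Grid: Level 19-22 × Category C = 36-46 months.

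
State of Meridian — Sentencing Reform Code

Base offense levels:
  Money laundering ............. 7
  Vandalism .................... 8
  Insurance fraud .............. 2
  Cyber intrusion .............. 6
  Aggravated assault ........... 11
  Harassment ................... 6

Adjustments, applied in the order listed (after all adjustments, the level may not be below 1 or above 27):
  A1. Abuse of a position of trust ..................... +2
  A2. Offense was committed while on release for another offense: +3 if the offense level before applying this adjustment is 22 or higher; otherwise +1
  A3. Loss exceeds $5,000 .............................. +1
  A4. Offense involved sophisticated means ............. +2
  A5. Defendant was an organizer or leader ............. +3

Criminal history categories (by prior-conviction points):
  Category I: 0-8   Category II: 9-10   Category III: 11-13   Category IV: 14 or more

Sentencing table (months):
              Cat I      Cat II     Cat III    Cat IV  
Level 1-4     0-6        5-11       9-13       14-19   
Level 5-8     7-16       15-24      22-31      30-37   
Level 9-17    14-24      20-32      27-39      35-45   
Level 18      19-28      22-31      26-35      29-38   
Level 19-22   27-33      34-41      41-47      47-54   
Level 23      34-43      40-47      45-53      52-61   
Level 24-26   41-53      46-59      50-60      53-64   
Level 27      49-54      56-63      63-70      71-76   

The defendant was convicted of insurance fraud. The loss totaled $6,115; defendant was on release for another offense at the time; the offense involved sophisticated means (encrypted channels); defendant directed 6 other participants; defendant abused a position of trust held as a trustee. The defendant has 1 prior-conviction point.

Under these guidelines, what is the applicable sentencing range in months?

Base offense level for insurance fraud: 2.
A1 applies: 2 + 2 = 4.
A2 applies (level before this adjustment is 4 < 22, so +1): 4 + 1 = 5.
A3 applies: 5 + 1 = 6.
A4 applies: 6 + 2 = 8.
A5 applies: 8 + 3 = 11.
Final offense level: 11.
Criminal history: 1 prior point → Category I (0-8).
Level 11 falls in the 9-17 band.
Grid: Level 9-17 × Category I = 14-24 months.

14-24 months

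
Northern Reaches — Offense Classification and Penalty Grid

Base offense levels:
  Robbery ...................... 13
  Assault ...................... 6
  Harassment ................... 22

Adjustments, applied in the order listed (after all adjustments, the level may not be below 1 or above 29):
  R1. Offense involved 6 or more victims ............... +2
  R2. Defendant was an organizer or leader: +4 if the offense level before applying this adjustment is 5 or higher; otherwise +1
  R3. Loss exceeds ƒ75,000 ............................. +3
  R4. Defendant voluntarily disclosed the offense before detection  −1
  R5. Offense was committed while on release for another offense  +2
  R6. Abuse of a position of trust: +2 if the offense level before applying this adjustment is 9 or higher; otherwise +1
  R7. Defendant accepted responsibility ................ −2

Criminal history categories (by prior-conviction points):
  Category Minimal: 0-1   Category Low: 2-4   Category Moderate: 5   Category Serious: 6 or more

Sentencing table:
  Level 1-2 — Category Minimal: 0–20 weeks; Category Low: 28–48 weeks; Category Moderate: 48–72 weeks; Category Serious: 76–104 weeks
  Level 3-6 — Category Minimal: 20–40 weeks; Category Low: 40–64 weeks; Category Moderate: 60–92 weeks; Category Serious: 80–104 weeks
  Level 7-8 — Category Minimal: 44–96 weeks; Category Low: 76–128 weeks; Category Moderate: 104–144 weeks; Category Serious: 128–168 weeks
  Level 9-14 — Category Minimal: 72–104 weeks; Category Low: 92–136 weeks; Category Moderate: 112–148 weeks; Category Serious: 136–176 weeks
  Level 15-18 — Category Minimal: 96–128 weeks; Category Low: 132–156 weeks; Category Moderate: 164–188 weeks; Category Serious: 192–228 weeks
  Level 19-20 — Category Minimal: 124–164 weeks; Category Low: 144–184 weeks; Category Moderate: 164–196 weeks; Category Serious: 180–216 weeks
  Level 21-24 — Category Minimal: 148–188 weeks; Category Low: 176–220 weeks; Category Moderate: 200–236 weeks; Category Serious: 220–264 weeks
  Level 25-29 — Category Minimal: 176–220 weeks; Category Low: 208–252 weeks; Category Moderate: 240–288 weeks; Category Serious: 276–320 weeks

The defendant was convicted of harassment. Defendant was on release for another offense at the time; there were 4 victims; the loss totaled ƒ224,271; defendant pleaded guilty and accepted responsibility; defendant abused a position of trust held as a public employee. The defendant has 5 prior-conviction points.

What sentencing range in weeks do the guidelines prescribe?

240-288 weeks

Base offense level for harassment: 22.
R2 does not apply.
R3 applies: 22 + 3 = 25.
R4 does not apply.
R5 applies: 25 + 2 = 27.
R6 applies (level before this adjustment is 27 ≥ 9, so +2): 27 + 2 = 29.
R7 applies: 29 − 2 = 27.
Final offense level: 27.
Criminal history: 5 prior points → Category Moderate (5).
Level 27 falls in the 25-29 band.
Grid: Level 25-29 × Category Moderate = 240-288 weeks.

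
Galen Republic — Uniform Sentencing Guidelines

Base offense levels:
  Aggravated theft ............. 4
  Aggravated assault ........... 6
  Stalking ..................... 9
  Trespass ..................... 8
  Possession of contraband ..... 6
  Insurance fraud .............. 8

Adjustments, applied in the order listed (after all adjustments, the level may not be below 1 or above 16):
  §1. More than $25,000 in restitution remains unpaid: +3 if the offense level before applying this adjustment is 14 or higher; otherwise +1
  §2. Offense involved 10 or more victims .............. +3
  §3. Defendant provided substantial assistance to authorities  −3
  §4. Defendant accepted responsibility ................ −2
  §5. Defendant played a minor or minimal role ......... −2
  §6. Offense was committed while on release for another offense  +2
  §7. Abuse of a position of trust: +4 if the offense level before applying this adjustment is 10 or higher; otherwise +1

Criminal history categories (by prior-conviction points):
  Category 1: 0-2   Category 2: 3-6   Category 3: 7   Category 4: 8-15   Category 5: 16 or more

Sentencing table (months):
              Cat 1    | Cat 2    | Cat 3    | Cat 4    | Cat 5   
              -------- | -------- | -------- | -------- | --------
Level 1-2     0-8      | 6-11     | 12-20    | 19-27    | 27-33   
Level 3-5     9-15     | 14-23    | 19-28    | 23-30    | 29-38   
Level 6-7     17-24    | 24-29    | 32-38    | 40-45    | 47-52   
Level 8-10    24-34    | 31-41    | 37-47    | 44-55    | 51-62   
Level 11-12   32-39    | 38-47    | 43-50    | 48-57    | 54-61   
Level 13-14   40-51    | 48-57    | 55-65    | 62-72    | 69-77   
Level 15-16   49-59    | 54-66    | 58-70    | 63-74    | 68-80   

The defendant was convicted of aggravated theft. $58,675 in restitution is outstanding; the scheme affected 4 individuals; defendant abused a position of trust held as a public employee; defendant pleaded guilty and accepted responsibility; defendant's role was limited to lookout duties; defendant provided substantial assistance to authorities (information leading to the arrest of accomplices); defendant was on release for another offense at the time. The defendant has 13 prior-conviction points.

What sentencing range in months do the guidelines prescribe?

Base offense level for aggravated theft: 4.
§1 applies (level before this adjustment is 4 < 14, so +1): 4 + 1 = 5.
§2 does not apply.
§3 applies: 5 − 3 = 2.
§4 applies: 2 − 2 = 0.
§5 applies: 0 − 2 = -2.
§6 applies: -2 + 2 = 0.
§7 applies (level before this adjustment is 0 < 10, so +1): 0 + 1 = 1.
Final offense level: 1.
Criminal history: 13 prior points → Category 4 (8-15).
Level 1 falls in the 1-2 band.
Grid: Level 1-2 × Category 4 = 19-27 months.

19-27 months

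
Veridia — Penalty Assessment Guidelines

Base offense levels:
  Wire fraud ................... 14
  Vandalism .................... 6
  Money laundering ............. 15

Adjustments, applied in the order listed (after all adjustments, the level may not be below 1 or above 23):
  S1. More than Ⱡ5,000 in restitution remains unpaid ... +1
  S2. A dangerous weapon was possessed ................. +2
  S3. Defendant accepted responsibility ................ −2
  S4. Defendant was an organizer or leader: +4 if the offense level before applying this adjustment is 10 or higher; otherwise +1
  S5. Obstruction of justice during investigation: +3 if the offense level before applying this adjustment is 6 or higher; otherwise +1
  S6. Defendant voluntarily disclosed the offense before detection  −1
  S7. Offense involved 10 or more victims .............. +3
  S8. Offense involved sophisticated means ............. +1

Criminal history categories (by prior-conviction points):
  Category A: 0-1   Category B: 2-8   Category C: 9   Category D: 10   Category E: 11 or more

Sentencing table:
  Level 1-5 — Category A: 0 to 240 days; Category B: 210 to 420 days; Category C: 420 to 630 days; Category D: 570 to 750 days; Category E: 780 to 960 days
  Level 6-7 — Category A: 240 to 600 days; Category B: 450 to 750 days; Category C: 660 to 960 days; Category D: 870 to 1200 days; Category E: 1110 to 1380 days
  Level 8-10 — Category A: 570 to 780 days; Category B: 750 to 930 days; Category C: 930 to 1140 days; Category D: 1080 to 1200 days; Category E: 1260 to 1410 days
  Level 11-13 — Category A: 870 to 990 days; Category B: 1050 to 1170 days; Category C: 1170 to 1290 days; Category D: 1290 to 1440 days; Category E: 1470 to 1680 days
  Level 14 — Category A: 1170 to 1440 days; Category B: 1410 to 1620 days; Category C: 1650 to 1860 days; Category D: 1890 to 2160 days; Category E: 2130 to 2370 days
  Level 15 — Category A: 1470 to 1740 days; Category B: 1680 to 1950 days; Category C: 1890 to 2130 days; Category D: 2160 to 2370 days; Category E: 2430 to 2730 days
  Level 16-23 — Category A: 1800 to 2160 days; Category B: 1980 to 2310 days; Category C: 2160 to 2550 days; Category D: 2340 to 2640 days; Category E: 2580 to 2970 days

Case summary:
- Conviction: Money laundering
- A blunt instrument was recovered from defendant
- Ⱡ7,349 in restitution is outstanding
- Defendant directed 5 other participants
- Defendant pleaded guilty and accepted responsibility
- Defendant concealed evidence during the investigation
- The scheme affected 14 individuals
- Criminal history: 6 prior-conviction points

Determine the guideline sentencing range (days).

Base offense level for money laundering: 15.
S1 applies: 15 + 1 = 16.
S2 applies: 16 + 2 = 18.
S3 applies: 18 − 2 = 16.
S4 applies (level before this adjustment is 16 ≥ 10, so +4): 16 + 4 = 20.
S5 applies (level before this adjustment is 20 ≥ 6, so +3): 20 + 3 = 23.
S6 does not apply.
S7 applies: 23 + 3 = 26.
S8 does not apply.
Level 26 exceeds the maximum of 23; capped at 23.
Final offense level: 23.
Criminal history: 6 prior points → Category B (2-8).
Level 23 falls in the 16-23 band.
Grid: Level 16-23 × Category B = 1980-2310 days.

1980-2310 days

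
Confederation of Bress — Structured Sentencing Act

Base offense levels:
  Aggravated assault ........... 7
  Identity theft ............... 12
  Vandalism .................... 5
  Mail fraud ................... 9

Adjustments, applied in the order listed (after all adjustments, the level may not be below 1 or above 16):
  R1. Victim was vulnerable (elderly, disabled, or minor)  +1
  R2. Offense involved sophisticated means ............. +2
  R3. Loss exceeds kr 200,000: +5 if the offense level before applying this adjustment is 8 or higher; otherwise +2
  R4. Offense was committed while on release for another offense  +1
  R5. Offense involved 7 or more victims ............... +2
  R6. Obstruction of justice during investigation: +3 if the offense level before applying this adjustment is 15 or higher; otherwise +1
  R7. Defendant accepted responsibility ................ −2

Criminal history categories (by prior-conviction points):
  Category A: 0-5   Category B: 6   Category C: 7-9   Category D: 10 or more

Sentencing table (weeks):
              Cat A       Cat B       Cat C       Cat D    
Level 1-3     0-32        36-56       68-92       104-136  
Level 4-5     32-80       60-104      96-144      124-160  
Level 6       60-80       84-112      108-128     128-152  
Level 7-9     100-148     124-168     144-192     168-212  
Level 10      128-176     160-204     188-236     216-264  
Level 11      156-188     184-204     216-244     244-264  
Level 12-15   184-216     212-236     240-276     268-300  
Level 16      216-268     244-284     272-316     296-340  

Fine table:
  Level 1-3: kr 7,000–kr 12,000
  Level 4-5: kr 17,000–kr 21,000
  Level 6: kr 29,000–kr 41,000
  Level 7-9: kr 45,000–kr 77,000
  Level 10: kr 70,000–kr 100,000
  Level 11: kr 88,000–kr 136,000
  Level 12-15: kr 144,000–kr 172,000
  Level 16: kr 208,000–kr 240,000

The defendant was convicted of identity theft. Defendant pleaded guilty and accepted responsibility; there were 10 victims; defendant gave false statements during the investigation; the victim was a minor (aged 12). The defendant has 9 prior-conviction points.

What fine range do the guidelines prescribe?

kr 208,000–kr 240,000

Base offense level for identity theft: 12.
R1 applies: 12 + 1 = 13.
R2 does not apply.
R5 applies: 13 + 2 = 15.
R6 applies (level before this adjustment is 15 ≥ 15, so +3): 15 + 3 = 18.
R7 applies: 18 − 2 = 16.
Final offense level: 16.
Level 16 falls in the 16 band.
Fine table: Level 16 → kr 208,000–kr 240,000.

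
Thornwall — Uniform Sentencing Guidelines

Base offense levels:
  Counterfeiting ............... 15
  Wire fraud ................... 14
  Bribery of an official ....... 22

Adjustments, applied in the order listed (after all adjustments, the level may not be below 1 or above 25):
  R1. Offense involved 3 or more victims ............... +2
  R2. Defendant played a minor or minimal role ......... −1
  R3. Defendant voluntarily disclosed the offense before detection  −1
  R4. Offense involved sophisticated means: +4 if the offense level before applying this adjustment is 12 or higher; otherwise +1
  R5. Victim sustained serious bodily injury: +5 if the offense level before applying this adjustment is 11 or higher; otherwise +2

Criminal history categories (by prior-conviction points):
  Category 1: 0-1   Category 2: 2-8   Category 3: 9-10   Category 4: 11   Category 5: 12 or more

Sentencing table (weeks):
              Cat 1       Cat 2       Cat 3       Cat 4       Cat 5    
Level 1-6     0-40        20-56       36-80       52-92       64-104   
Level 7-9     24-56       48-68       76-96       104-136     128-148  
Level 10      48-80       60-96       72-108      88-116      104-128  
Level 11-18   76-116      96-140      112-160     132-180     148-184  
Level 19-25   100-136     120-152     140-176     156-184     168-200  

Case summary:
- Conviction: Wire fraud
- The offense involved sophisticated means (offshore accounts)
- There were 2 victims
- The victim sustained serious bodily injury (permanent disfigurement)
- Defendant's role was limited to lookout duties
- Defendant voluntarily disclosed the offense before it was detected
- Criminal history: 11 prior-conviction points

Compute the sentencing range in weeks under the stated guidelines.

Base offense level for wire fraud: 14.
R2 applies: 14 − 1 = 13.
R3 applies: 13 − 1 = 12.
R4 applies (level before this adjustment is 12 ≥ 12, so +4): 12 + 4 = 16.
R5 applies (level before this adjustment is 16 ≥ 11, so +5): 16 + 5 = 21.
Final offense level: 21.
Criminal history: 11 prior points → Category 4 (11).
Level 21 falls in the 19-25 band.
Grid: Level 19-25 × Category 4 = 156-184 weeks.

156-184 weeks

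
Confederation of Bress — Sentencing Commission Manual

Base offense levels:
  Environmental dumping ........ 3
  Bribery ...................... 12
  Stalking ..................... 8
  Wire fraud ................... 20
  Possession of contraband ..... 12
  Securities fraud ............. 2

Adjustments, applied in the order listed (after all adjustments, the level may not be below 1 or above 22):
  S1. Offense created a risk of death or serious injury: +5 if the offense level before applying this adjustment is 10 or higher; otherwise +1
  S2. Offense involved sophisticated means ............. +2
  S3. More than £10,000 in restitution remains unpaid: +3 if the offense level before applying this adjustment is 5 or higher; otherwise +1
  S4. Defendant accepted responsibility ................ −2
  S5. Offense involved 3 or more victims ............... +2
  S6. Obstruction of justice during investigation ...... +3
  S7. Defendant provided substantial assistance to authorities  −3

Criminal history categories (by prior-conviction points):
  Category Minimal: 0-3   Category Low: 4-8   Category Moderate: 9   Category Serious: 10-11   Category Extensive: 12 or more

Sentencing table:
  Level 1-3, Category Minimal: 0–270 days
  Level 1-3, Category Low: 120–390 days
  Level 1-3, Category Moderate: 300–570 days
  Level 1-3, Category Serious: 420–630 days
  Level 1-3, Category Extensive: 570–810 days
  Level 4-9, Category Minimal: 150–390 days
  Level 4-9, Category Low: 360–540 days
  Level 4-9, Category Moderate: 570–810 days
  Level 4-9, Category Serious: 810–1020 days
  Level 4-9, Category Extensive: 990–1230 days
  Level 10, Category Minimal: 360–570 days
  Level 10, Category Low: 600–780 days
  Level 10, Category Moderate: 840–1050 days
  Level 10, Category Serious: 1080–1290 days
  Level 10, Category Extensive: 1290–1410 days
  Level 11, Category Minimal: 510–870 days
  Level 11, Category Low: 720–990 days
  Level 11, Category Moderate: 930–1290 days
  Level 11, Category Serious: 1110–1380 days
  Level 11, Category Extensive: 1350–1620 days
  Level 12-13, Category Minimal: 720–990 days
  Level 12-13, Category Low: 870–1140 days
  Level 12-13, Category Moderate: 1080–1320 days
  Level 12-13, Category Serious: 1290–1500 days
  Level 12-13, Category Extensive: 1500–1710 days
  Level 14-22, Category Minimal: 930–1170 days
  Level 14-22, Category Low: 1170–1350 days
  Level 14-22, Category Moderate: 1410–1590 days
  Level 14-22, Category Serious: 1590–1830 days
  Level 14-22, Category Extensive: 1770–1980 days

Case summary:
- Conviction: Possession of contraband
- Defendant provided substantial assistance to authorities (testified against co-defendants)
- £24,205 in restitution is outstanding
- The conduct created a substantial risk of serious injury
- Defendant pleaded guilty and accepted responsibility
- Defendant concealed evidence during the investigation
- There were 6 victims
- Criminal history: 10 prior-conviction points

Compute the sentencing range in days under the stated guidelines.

1590-1830 days

Base offense level for possession of contraband: 12.
S1 applies (level before this adjustment is 12 ≥ 10, so +5): 12 + 5 = 17.
S3 applies (level before this adjustment is 17 ≥ 5, so +3): 17 + 3 = 20.
S4 applies: 20 − 2 = 18.
S5 applies: 18 + 2 = 20.
S6 applies: 20 + 3 = 23.
S7 applies: 23 − 3 = 20.
Final offense level: 20.
Criminal history: 10 prior points → Category Serious (10-11).
Level 20 falls in the 14-22 band.
Grid: Level 14-22 × Category Serious = 1590-1830 days.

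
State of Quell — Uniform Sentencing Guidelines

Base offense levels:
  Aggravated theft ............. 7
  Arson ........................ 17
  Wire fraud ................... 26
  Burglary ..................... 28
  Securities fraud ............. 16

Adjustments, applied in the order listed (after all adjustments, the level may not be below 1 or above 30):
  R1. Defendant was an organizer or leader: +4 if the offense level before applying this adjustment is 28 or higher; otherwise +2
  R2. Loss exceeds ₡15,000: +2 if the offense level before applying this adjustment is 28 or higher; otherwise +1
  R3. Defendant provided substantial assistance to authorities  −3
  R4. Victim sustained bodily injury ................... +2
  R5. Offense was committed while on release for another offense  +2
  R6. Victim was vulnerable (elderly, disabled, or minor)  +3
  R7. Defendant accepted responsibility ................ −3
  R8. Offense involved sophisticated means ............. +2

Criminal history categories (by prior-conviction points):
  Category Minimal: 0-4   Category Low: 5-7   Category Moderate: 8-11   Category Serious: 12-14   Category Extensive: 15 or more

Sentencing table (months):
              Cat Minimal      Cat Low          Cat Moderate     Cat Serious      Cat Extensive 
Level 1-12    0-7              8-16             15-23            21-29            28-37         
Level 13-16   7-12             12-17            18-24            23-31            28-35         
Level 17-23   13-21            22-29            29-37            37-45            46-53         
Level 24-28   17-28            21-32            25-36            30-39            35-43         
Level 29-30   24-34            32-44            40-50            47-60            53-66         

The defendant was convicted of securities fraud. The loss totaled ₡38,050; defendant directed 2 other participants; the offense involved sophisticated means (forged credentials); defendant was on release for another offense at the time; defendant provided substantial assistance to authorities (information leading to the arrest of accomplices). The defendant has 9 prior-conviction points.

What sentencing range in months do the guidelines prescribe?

Base offense level for securities fraud: 16.
R1 applies (level before this adjustment is 16 < 28, so +2): 16 + 2 = 18.
R2 applies (level before this adjustment is 18 < 28, so +1): 18 + 1 = 19.
R3 applies: 19 − 3 = 16.
R5 applies: 16 + 2 = 18.
R7 does not apply.
R8 applies: 18 + 2 = 20.
Final offense level: 20.
Criminal history: 9 prior points → Category Moderate (8-11).
Level 20 falls in the 17-23 band.
Grid: Level 17-23 × Category Moderate = 29-37 months.

29-37 months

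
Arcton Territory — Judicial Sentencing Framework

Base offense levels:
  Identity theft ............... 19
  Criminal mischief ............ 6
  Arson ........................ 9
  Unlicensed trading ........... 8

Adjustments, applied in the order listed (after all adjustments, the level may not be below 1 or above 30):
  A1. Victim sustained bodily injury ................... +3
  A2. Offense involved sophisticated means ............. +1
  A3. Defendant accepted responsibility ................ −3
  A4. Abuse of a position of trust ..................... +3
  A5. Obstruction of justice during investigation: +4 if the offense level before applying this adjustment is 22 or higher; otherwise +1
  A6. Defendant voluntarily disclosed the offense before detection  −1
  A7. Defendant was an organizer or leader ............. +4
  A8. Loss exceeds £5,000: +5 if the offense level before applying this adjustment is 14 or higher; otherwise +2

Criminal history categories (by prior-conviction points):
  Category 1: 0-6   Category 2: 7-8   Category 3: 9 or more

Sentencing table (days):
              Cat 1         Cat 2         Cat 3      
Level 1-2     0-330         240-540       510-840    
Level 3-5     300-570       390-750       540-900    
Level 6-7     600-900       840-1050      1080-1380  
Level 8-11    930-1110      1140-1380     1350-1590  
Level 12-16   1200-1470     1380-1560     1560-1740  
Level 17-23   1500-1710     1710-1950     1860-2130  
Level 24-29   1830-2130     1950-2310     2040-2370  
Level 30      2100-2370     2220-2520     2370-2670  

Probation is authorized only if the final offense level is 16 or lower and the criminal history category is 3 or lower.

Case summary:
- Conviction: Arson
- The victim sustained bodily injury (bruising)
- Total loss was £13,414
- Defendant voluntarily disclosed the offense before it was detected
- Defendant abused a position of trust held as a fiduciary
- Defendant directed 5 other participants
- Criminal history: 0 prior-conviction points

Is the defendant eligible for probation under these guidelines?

No

Base offense level for arson: 9.
A1 applies: 9 + 3 = 12.
A3 does not apply.
A4 applies: 12 + 3 = 15.
A6 applies: 15 − 1 = 14.
A7 applies: 14 + 4 = 18.
A8 applies (level before this adjustment is 18 ≥ 14, so +5): 18 + 5 = 23.
Final offense level: 23.
Criminal history: 0 prior points → Category 1 (0-6).
Level 23 falls in the 17-23 band.
Grid: Level 17-23 × Category 1 = 1500-1710 days.
Probation check: level 23 > 16 and category 1 ≤ 3 → not eligible.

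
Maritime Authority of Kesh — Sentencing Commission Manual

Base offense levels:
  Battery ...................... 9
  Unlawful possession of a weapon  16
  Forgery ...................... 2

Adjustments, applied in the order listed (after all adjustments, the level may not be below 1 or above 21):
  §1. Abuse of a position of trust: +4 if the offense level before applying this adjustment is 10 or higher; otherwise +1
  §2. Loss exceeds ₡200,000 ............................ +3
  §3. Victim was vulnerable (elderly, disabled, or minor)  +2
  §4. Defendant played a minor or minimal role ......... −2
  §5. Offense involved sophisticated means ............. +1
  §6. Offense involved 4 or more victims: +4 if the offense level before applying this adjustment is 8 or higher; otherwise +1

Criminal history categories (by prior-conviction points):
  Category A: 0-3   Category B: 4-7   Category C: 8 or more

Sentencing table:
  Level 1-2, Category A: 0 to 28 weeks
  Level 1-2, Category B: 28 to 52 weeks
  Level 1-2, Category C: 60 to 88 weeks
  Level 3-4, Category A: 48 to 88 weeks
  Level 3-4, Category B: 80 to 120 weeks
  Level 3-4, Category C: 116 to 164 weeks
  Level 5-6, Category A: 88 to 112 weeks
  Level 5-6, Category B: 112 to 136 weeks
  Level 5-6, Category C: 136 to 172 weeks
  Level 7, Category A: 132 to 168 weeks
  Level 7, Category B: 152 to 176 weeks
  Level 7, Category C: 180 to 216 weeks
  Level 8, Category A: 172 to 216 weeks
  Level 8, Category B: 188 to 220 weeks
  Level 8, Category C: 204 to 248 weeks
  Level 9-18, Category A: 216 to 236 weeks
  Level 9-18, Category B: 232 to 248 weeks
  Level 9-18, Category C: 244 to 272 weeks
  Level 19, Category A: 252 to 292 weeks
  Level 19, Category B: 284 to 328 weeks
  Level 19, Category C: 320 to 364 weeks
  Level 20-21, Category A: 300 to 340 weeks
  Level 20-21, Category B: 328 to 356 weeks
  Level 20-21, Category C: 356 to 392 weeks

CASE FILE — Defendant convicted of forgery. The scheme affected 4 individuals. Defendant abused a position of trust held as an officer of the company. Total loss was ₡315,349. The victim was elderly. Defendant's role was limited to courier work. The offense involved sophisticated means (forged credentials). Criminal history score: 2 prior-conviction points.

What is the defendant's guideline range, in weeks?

Base offense level for forgery: 2.
§1 applies (level before this adjustment is 2 < 10, so +1): 2 + 1 = 3.
§2 applies: 3 + 3 = 6.
§3 applies: 6 + 2 = 8.
§4 applies: 8 − 2 = 6.
§5 applies: 6 + 1 = 7.
§6 applies (level before this adjustment is 7 < 8, so +1): 7 + 1 = 8.
Final offense level: 8.
Criminal history: 2 prior points → Category A (0-3).
Level 8 falls in the 8 band.
Grid: Level 8 × Category A = 172-216 weeks.

172-216 weeks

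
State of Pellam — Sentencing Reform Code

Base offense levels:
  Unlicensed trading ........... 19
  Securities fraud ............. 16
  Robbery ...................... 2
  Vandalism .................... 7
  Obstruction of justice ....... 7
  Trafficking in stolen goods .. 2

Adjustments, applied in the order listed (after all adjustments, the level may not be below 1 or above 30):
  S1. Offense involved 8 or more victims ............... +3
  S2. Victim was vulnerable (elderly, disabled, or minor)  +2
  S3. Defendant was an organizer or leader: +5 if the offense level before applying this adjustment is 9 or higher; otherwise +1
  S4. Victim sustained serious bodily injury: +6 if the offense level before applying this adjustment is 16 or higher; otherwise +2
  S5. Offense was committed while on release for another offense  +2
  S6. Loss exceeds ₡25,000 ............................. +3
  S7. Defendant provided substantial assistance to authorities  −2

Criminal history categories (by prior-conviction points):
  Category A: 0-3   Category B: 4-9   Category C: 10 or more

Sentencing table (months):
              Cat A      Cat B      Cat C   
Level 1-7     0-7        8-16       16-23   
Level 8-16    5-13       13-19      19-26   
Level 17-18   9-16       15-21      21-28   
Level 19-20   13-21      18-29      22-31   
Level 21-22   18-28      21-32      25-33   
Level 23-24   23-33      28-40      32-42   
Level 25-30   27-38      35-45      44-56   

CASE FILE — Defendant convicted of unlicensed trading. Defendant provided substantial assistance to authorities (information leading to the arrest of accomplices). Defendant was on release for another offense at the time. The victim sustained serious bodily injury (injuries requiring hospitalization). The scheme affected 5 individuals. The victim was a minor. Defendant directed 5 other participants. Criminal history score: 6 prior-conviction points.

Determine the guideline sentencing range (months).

35-45 months

Base offense level for unlicensed trading: 19.
S1 does not apply.
S2 applies: 19 + 2 = 21.
S3 applies (level before this adjustment is 21 ≥ 9, so +5): 21 + 5 = 26.
S4 applies (level before this adjustment is 26 ≥ 16, so +6): 26 + 6 = 32.
S5 applies: 32 + 2 = 34.
S6 does not apply.
S7 applies: 34 − 2 = 32.
Level 32 exceeds the maximum of 30; capped at 30.
Final offense level: 30.
Criminal history: 6 prior points → Category B (4-9).
Level 30 falls in the 25-30 band.
Grid: Level 25-30 × Category B = 35-45 months.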